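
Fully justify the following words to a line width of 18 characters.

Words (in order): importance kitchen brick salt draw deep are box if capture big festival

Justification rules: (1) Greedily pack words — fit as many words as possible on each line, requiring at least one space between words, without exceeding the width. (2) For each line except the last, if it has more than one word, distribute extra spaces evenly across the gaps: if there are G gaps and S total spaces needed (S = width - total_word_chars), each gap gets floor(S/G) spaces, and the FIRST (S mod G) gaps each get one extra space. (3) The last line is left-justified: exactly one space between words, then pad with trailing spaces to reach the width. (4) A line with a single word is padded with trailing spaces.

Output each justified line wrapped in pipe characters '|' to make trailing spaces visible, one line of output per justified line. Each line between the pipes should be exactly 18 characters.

Answer: |importance kitchen|
|brick   salt  draw|
|deep  are  box  if|
|capture        big|
|festival          |

Derivation:
Line 1: ['importance', 'kitchen'] (min_width=18, slack=0)
Line 2: ['brick', 'salt', 'draw'] (min_width=15, slack=3)
Line 3: ['deep', 'are', 'box', 'if'] (min_width=15, slack=3)
Line 4: ['capture', 'big'] (min_width=11, slack=7)
Line 5: ['festival'] (min_width=8, slack=10)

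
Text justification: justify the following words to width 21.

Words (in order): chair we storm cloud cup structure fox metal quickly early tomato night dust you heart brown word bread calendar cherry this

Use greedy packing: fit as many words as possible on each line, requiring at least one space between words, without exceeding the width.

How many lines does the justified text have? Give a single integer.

Answer: 7

Derivation:
Line 1: ['chair', 'we', 'storm', 'cloud'] (min_width=20, slack=1)
Line 2: ['cup', 'structure', 'fox'] (min_width=17, slack=4)
Line 3: ['metal', 'quickly', 'early'] (min_width=19, slack=2)
Line 4: ['tomato', 'night', 'dust', 'you'] (min_width=21, slack=0)
Line 5: ['heart', 'brown', 'word'] (min_width=16, slack=5)
Line 6: ['bread', 'calendar', 'cherry'] (min_width=21, slack=0)
Line 7: ['this'] (min_width=4, slack=17)
Total lines: 7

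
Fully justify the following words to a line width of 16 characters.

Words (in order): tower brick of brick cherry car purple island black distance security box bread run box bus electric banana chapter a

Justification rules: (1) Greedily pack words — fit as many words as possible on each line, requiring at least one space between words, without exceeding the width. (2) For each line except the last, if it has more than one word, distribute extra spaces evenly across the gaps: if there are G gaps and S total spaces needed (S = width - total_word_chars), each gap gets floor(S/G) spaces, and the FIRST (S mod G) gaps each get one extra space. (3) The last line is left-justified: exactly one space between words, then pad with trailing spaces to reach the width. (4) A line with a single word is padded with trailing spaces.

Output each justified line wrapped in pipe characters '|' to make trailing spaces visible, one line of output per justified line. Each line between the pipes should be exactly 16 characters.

Answer: |tower  brick  of|
|brick cherry car|
|purple    island|
|black   distance|
|security     box|
|bread   run  box|
|bus     electric|
|banana chapter a|

Derivation:
Line 1: ['tower', 'brick', 'of'] (min_width=14, slack=2)
Line 2: ['brick', 'cherry', 'car'] (min_width=16, slack=0)
Line 3: ['purple', 'island'] (min_width=13, slack=3)
Line 4: ['black', 'distance'] (min_width=14, slack=2)
Line 5: ['security', 'box'] (min_width=12, slack=4)
Line 6: ['bread', 'run', 'box'] (min_width=13, slack=3)
Line 7: ['bus', 'electric'] (min_width=12, slack=4)
Line 8: ['banana', 'chapter', 'a'] (min_width=16, slack=0)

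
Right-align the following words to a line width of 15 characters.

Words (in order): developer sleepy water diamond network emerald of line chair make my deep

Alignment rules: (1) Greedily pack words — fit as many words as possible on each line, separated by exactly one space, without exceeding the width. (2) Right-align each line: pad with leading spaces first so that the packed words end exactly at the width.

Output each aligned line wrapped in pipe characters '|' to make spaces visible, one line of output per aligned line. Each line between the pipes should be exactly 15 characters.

Answer: |      developer|
|   sleepy water|
|diamond network|
|emerald of line|
|  chair make my|
|           deep|

Derivation:
Line 1: ['developer'] (min_width=9, slack=6)
Line 2: ['sleepy', 'water'] (min_width=12, slack=3)
Line 3: ['diamond', 'network'] (min_width=15, slack=0)
Line 4: ['emerald', 'of', 'line'] (min_width=15, slack=0)
Line 5: ['chair', 'make', 'my'] (min_width=13, slack=2)
Line 6: ['deep'] (min_width=4, slack=11)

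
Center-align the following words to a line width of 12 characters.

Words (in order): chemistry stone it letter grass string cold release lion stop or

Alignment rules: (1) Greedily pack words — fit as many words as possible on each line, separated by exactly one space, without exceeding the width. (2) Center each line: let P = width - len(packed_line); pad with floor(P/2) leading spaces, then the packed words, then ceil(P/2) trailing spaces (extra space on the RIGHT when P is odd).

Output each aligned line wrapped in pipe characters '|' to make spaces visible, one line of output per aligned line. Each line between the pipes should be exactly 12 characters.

Answer: | chemistry  |
|  stone it  |
|letter grass|
|string cold |
|release lion|
|  stop or   |

Derivation:
Line 1: ['chemistry'] (min_width=9, slack=3)
Line 2: ['stone', 'it'] (min_width=8, slack=4)
Line 3: ['letter', 'grass'] (min_width=12, slack=0)
Line 4: ['string', 'cold'] (min_width=11, slack=1)
Line 5: ['release', 'lion'] (min_width=12, slack=0)
Line 6: ['stop', 'or'] (min_width=7, slack=5)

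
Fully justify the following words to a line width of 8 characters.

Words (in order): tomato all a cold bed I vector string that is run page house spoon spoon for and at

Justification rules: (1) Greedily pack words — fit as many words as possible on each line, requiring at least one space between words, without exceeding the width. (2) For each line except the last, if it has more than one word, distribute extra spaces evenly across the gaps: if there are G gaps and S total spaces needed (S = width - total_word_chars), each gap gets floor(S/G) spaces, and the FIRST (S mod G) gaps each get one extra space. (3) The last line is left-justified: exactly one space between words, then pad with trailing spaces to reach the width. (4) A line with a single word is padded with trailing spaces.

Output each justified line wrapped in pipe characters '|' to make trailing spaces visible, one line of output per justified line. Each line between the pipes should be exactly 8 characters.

Answer: |tomato  |
|all    a|
|cold bed|
|I vector|
|string  |
|that  is|
|run page|
|house   |
|spoon   |
|spoon   |
|for  and|
|at      |

Derivation:
Line 1: ['tomato'] (min_width=6, slack=2)
Line 2: ['all', 'a'] (min_width=5, slack=3)
Line 3: ['cold', 'bed'] (min_width=8, slack=0)
Line 4: ['I', 'vector'] (min_width=8, slack=0)
Line 5: ['string'] (min_width=6, slack=2)
Line 6: ['that', 'is'] (min_width=7, slack=1)
Line 7: ['run', 'page'] (min_width=8, slack=0)
Line 8: ['house'] (min_width=5, slack=3)
Line 9: ['spoon'] (min_width=5, slack=3)
Line 10: ['spoon'] (min_width=5, slack=3)
Line 11: ['for', 'and'] (min_width=7, slack=1)
Line 12: ['at'] (min_width=2, slack=6)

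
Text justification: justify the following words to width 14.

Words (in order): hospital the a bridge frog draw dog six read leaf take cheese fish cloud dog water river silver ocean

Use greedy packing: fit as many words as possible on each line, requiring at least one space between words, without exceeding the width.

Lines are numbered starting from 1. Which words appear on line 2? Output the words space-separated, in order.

Answer: bridge frog

Derivation:
Line 1: ['hospital', 'the', 'a'] (min_width=14, slack=0)
Line 2: ['bridge', 'frog'] (min_width=11, slack=3)
Line 3: ['draw', 'dog', 'six'] (min_width=12, slack=2)
Line 4: ['read', 'leaf', 'take'] (min_width=14, slack=0)
Line 5: ['cheese', 'fish'] (min_width=11, slack=3)
Line 6: ['cloud', 'dog'] (min_width=9, slack=5)
Line 7: ['water', 'river'] (min_width=11, slack=3)
Line 8: ['silver', 'ocean'] (min_width=12, slack=2)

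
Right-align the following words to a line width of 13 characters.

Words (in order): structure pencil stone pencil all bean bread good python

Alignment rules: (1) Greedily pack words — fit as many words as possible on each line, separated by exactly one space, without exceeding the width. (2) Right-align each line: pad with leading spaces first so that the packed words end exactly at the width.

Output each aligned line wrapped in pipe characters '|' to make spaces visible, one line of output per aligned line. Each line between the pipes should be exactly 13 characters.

Answer: |    structure|
| pencil stone|
|   pencil all|
|   bean bread|
|  good python|

Derivation:
Line 1: ['structure'] (min_width=9, slack=4)
Line 2: ['pencil', 'stone'] (min_width=12, slack=1)
Line 3: ['pencil', 'all'] (min_width=10, slack=3)
Line 4: ['bean', 'bread'] (min_width=10, slack=3)
Line 5: ['good', 'python'] (min_width=11, slack=2)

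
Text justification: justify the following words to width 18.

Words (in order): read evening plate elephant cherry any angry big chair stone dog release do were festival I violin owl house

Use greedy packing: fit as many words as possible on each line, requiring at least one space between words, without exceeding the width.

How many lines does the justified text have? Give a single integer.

Answer: 7

Derivation:
Line 1: ['read', 'evening', 'plate'] (min_width=18, slack=0)
Line 2: ['elephant', 'cherry'] (min_width=15, slack=3)
Line 3: ['any', 'angry', 'big'] (min_width=13, slack=5)
Line 4: ['chair', 'stone', 'dog'] (min_width=15, slack=3)
Line 5: ['release', 'do', 'were'] (min_width=15, slack=3)
Line 6: ['festival', 'I', 'violin'] (min_width=17, slack=1)
Line 7: ['owl', 'house'] (min_width=9, slack=9)
Total lines: 7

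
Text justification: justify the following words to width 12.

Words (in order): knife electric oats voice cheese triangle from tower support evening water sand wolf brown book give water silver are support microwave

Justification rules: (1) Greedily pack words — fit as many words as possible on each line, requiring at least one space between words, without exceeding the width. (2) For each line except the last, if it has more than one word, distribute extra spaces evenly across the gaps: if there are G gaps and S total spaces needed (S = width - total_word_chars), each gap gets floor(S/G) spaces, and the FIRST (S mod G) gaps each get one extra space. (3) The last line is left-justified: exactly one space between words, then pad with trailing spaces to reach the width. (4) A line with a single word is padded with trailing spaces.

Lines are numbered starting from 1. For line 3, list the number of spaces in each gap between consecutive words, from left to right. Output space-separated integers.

Line 1: ['knife'] (min_width=5, slack=7)
Line 2: ['electric'] (min_width=8, slack=4)
Line 3: ['oats', 'voice'] (min_width=10, slack=2)
Line 4: ['cheese'] (min_width=6, slack=6)
Line 5: ['triangle'] (min_width=8, slack=4)
Line 6: ['from', 'tower'] (min_width=10, slack=2)
Line 7: ['support'] (min_width=7, slack=5)
Line 8: ['evening'] (min_width=7, slack=5)
Line 9: ['water', 'sand'] (min_width=10, slack=2)
Line 10: ['wolf', 'brown'] (min_width=10, slack=2)
Line 11: ['book', 'give'] (min_width=9, slack=3)
Line 12: ['water', 'silver'] (min_width=12, slack=0)
Line 13: ['are', 'support'] (min_width=11, slack=1)
Line 14: ['microwave'] (min_width=9, slack=3)

Answer: 3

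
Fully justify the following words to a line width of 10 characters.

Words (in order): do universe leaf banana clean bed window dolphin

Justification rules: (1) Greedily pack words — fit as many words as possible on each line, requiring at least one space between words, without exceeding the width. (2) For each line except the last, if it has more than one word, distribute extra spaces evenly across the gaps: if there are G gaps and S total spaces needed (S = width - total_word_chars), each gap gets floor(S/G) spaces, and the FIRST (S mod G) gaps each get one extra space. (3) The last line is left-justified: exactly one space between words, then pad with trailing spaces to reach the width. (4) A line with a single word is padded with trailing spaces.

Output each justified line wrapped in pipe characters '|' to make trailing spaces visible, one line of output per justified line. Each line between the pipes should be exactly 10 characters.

Answer: |do        |
|universe  |
|leaf      |
|banana    |
|clean  bed|
|window    |
|dolphin   |

Derivation:
Line 1: ['do'] (min_width=2, slack=8)
Line 2: ['universe'] (min_width=8, slack=2)
Line 3: ['leaf'] (min_width=4, slack=6)
Line 4: ['banana'] (min_width=6, slack=4)
Line 5: ['clean', 'bed'] (min_width=9, slack=1)
Line 6: ['window'] (min_width=6, slack=4)
Line 7: ['dolphin'] (min_width=7, slack=3)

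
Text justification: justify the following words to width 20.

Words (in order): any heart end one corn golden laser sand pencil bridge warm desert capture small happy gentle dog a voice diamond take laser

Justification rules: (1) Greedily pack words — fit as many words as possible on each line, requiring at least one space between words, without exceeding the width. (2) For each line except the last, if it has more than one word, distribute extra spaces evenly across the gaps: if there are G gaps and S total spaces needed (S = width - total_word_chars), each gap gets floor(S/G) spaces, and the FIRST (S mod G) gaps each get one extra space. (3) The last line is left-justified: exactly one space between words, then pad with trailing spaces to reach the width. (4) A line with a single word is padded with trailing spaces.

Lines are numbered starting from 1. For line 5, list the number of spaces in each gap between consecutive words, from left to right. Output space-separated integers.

Line 1: ['any', 'heart', 'end', 'one'] (min_width=17, slack=3)
Line 2: ['corn', 'golden', 'laser'] (min_width=17, slack=3)
Line 3: ['sand', 'pencil', 'bridge'] (min_width=18, slack=2)
Line 4: ['warm', 'desert', 'capture'] (min_width=19, slack=1)
Line 5: ['small', 'happy', 'gentle'] (min_width=18, slack=2)
Line 6: ['dog', 'a', 'voice', 'diamond'] (min_width=19, slack=1)
Line 7: ['take', 'laser'] (min_width=10, slack=10)

Answer: 2 2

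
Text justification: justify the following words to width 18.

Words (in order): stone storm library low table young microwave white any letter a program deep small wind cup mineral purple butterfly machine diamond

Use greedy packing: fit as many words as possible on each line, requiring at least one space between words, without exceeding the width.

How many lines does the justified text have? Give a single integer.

Line 1: ['stone', 'storm'] (min_width=11, slack=7)
Line 2: ['library', 'low', 'table'] (min_width=17, slack=1)
Line 3: ['young', 'microwave'] (min_width=15, slack=3)
Line 4: ['white', 'any', 'letter', 'a'] (min_width=18, slack=0)
Line 5: ['program', 'deep', 'small'] (min_width=18, slack=0)
Line 6: ['wind', 'cup', 'mineral'] (min_width=16, slack=2)
Line 7: ['purple', 'butterfly'] (min_width=16, slack=2)
Line 8: ['machine', 'diamond'] (min_width=15, slack=3)
Total lines: 8

Answer: 8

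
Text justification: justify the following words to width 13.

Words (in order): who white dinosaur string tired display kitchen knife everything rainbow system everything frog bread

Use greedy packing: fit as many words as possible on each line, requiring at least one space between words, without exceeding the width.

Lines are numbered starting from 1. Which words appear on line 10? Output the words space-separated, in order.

Line 1: ['who', 'white'] (min_width=9, slack=4)
Line 2: ['dinosaur'] (min_width=8, slack=5)
Line 3: ['string', 'tired'] (min_width=12, slack=1)
Line 4: ['display'] (min_width=7, slack=6)
Line 5: ['kitchen', 'knife'] (min_width=13, slack=0)
Line 6: ['everything'] (min_width=10, slack=3)
Line 7: ['rainbow'] (min_width=7, slack=6)
Line 8: ['system'] (min_width=6, slack=7)
Line 9: ['everything'] (min_width=10, slack=3)
Line 10: ['frog', 'bread'] (min_width=10, slack=3)

Answer: frog bread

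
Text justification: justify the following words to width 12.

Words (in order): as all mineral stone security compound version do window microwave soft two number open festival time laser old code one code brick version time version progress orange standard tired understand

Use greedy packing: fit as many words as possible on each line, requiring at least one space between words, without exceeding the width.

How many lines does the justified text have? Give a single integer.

Answer: 21

Derivation:
Line 1: ['as', 'all'] (min_width=6, slack=6)
Line 2: ['mineral'] (min_width=7, slack=5)
Line 3: ['stone'] (min_width=5, slack=7)
Line 4: ['security'] (min_width=8, slack=4)
Line 5: ['compound'] (min_width=8, slack=4)
Line 6: ['version', 'do'] (min_width=10, slack=2)
Line 7: ['window'] (min_width=6, slack=6)
Line 8: ['microwave'] (min_width=9, slack=3)
Line 9: ['soft', 'two'] (min_width=8, slack=4)
Line 10: ['number', 'open'] (min_width=11, slack=1)
Line 11: ['festival'] (min_width=8, slack=4)
Line 12: ['time', 'laser'] (min_width=10, slack=2)
Line 13: ['old', 'code', 'one'] (min_width=12, slack=0)
Line 14: ['code', 'brick'] (min_width=10, slack=2)
Line 15: ['version', 'time'] (min_width=12, slack=0)
Line 16: ['version'] (min_width=7, slack=5)
Line 17: ['progress'] (min_width=8, slack=4)
Line 18: ['orange'] (min_width=6, slack=6)
Line 19: ['standard'] (min_width=8, slack=4)
Line 20: ['tired'] (min_width=5, slack=7)
Line 21: ['understand'] (min_width=10, slack=2)
Total lines: 21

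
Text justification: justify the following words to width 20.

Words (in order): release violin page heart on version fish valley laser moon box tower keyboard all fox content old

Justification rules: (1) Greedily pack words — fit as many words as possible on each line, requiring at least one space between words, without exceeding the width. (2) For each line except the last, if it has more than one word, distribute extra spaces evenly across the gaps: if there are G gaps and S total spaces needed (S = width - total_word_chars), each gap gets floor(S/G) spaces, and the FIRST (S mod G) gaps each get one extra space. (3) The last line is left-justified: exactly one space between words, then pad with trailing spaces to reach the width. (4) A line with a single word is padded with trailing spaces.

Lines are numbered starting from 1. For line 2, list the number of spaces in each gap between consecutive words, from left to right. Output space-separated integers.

Line 1: ['release', 'violin', 'page'] (min_width=19, slack=1)
Line 2: ['heart', 'on', 'version'] (min_width=16, slack=4)
Line 3: ['fish', 'valley', 'laser'] (min_width=17, slack=3)
Line 4: ['moon', 'box', 'tower'] (min_width=14, slack=6)
Line 5: ['keyboard', 'all', 'fox'] (min_width=16, slack=4)
Line 6: ['content', 'old'] (min_width=11, slack=9)

Answer: 3 3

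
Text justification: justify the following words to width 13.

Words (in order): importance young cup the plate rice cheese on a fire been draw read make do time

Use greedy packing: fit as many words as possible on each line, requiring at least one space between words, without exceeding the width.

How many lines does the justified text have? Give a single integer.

Answer: 7

Derivation:
Line 1: ['importance'] (min_width=10, slack=3)
Line 2: ['young', 'cup', 'the'] (min_width=13, slack=0)
Line 3: ['plate', 'rice'] (min_width=10, slack=3)
Line 4: ['cheese', 'on', 'a'] (min_width=11, slack=2)
Line 5: ['fire', 'been'] (min_width=9, slack=4)
Line 6: ['draw', 'read'] (min_width=9, slack=4)
Line 7: ['make', 'do', 'time'] (min_width=12, slack=1)
Total lines: 7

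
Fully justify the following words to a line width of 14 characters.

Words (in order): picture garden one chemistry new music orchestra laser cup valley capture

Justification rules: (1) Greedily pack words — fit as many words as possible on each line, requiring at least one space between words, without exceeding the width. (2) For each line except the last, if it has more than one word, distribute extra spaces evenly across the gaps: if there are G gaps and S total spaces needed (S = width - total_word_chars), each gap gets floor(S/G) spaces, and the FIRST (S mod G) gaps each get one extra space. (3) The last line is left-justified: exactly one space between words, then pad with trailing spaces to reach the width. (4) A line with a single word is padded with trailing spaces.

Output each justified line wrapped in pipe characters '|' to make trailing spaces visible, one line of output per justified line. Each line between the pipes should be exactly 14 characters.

Answer: |picture garden|
|one  chemistry|
|new      music|
|orchestra     |
|laser      cup|
|valley capture|

Derivation:
Line 1: ['picture', 'garden'] (min_width=14, slack=0)
Line 2: ['one', 'chemistry'] (min_width=13, slack=1)
Line 3: ['new', 'music'] (min_width=9, slack=5)
Line 4: ['orchestra'] (min_width=9, slack=5)
Line 5: ['laser', 'cup'] (min_width=9, slack=5)
Line 6: ['valley', 'capture'] (min_width=14, slack=0)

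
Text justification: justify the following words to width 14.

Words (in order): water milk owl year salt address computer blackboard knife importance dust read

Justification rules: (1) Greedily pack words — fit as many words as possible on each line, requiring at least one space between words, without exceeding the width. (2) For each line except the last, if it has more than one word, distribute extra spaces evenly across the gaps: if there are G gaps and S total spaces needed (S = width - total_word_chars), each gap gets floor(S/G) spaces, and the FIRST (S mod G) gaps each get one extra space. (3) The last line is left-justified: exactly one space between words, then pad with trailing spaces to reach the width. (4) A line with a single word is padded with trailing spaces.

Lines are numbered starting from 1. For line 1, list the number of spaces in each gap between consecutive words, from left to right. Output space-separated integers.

Answer: 1 1

Derivation:
Line 1: ['water', 'milk', 'owl'] (min_width=14, slack=0)
Line 2: ['year', 'salt'] (min_width=9, slack=5)
Line 3: ['address'] (min_width=7, slack=7)
Line 4: ['computer'] (min_width=8, slack=6)
Line 5: ['blackboard'] (min_width=10, slack=4)
Line 6: ['knife'] (min_width=5, slack=9)
Line 7: ['importance'] (min_width=10, slack=4)
Line 8: ['dust', 'read'] (min_width=9, slack=5)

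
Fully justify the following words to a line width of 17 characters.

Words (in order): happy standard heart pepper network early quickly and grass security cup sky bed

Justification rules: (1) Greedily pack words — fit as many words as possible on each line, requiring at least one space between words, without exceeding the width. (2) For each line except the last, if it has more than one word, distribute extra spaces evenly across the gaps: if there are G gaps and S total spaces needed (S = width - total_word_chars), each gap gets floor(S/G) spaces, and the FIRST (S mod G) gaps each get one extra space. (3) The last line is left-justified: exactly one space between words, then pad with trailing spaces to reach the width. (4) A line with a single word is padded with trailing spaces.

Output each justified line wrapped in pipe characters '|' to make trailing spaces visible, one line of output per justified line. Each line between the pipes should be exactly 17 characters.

Line 1: ['happy', 'standard'] (min_width=14, slack=3)
Line 2: ['heart', 'pepper'] (min_width=12, slack=5)
Line 3: ['network', 'early'] (min_width=13, slack=4)
Line 4: ['quickly', 'and', 'grass'] (min_width=17, slack=0)
Line 5: ['security', 'cup', 'sky'] (min_width=16, slack=1)
Line 6: ['bed'] (min_width=3, slack=14)

Answer: |happy    standard|
|heart      pepper|
|network     early|
|quickly and grass|
|security  cup sky|
|bed              |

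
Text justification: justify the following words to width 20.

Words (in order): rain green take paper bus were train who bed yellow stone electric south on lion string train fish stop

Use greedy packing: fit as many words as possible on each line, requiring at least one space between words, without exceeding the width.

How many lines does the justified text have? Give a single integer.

Answer: 6

Derivation:
Line 1: ['rain', 'green', 'take'] (min_width=15, slack=5)
Line 2: ['paper', 'bus', 'were', 'train'] (min_width=20, slack=0)
Line 3: ['who', 'bed', 'yellow', 'stone'] (min_width=20, slack=0)
Line 4: ['electric', 'south', 'on'] (min_width=17, slack=3)
Line 5: ['lion', 'string', 'train'] (min_width=17, slack=3)
Line 6: ['fish', 'stop'] (min_width=9, slack=11)
Total lines: 6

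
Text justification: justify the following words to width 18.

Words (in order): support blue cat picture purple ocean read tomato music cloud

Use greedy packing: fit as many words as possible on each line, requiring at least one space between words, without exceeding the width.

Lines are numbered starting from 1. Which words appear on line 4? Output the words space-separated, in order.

Line 1: ['support', 'blue', 'cat'] (min_width=16, slack=2)
Line 2: ['picture', 'purple'] (min_width=14, slack=4)
Line 3: ['ocean', 'read', 'tomato'] (min_width=17, slack=1)
Line 4: ['music', 'cloud'] (min_width=11, slack=7)

Answer: music cloud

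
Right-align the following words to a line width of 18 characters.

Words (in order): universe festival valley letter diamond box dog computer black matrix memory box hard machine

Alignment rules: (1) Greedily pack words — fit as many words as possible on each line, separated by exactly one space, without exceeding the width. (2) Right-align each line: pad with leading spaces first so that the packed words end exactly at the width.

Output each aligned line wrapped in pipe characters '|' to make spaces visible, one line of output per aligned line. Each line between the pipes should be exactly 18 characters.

Line 1: ['universe', 'festival'] (min_width=17, slack=1)
Line 2: ['valley', 'letter'] (min_width=13, slack=5)
Line 3: ['diamond', 'box', 'dog'] (min_width=15, slack=3)
Line 4: ['computer', 'black'] (min_width=14, slack=4)
Line 5: ['matrix', 'memory', 'box'] (min_width=17, slack=1)
Line 6: ['hard', 'machine'] (min_width=12, slack=6)

Answer: | universe festival|
|     valley letter|
|   diamond box dog|
|    computer black|
| matrix memory box|
|      hard machine|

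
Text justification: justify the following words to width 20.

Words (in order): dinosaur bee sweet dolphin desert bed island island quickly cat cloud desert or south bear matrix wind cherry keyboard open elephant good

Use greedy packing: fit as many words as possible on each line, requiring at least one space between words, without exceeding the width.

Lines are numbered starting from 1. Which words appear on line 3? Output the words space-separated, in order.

Answer: island island

Derivation:
Line 1: ['dinosaur', 'bee', 'sweet'] (min_width=18, slack=2)
Line 2: ['dolphin', 'desert', 'bed'] (min_width=18, slack=2)
Line 3: ['island', 'island'] (min_width=13, slack=7)
Line 4: ['quickly', 'cat', 'cloud'] (min_width=17, slack=3)
Line 5: ['desert', 'or', 'south', 'bear'] (min_width=20, slack=0)
Line 6: ['matrix', 'wind', 'cherry'] (min_width=18, slack=2)
Line 7: ['keyboard', 'open'] (min_width=13, slack=7)
Line 8: ['elephant', 'good'] (min_width=13, slack=7)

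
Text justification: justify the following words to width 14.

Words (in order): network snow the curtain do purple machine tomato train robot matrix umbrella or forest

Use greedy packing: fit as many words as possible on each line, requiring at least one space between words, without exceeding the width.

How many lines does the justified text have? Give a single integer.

Answer: 7

Derivation:
Line 1: ['network', 'snow'] (min_width=12, slack=2)
Line 2: ['the', 'curtain', 'do'] (min_width=14, slack=0)
Line 3: ['purple', 'machine'] (min_width=14, slack=0)
Line 4: ['tomato', 'train'] (min_width=12, slack=2)
Line 5: ['robot', 'matrix'] (min_width=12, slack=2)
Line 6: ['umbrella', 'or'] (min_width=11, slack=3)
Line 7: ['forest'] (min_width=6, slack=8)
Total lines: 7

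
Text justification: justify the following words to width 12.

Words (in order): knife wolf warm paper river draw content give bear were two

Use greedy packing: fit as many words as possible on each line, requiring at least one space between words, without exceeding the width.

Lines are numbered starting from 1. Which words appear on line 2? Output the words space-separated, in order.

Line 1: ['knife', 'wolf'] (min_width=10, slack=2)
Line 2: ['warm', 'paper'] (min_width=10, slack=2)
Line 3: ['river', 'draw'] (min_width=10, slack=2)
Line 4: ['content', 'give'] (min_width=12, slack=0)
Line 5: ['bear', 'were'] (min_width=9, slack=3)
Line 6: ['two'] (min_width=3, slack=9)

Answer: warm paper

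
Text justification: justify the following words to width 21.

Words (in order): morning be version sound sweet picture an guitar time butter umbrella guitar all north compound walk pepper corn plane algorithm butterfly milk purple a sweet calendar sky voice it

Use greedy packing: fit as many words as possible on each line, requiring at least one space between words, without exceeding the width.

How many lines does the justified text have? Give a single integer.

Answer: 9

Derivation:
Line 1: ['morning', 'be', 'version'] (min_width=18, slack=3)
Line 2: ['sound', 'sweet', 'picture'] (min_width=19, slack=2)
Line 3: ['an', 'guitar', 'time', 'butter'] (min_width=21, slack=0)
Line 4: ['umbrella', 'guitar', 'all'] (min_width=19, slack=2)
Line 5: ['north', 'compound', 'walk'] (min_width=19, slack=2)
Line 6: ['pepper', 'corn', 'plane'] (min_width=17, slack=4)
Line 7: ['algorithm', 'butterfly'] (min_width=19, slack=2)
Line 8: ['milk', 'purple', 'a', 'sweet'] (min_width=19, slack=2)
Line 9: ['calendar', 'sky', 'voice', 'it'] (min_width=21, slack=0)
Total lines: 9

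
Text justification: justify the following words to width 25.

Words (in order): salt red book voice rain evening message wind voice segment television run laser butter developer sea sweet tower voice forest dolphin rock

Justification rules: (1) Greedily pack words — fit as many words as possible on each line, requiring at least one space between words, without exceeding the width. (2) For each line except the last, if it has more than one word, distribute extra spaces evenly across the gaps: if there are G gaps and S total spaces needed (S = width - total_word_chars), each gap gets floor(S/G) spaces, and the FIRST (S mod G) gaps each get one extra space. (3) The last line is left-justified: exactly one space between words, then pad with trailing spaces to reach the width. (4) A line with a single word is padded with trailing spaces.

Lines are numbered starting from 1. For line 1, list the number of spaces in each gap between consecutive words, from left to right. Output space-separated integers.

Line 1: ['salt', 'red', 'book', 'voice', 'rain'] (min_width=24, slack=1)
Line 2: ['evening', 'message', 'wind'] (min_width=20, slack=5)
Line 3: ['voice', 'segment', 'television'] (min_width=24, slack=1)
Line 4: ['run', 'laser', 'butter'] (min_width=16, slack=9)
Line 5: ['developer', 'sea', 'sweet', 'tower'] (min_width=25, slack=0)
Line 6: ['voice', 'forest', 'dolphin', 'rock'] (min_width=25, slack=0)

Answer: 2 1 1 1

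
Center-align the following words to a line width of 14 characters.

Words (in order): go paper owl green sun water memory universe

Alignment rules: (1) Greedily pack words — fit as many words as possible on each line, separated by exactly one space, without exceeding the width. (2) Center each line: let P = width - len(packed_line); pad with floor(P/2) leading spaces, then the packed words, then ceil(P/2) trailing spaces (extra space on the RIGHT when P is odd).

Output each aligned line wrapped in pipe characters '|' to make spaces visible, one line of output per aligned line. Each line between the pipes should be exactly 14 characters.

Answer: | go paper owl |
|  green sun   |
| water memory |
|   universe   |

Derivation:
Line 1: ['go', 'paper', 'owl'] (min_width=12, slack=2)
Line 2: ['green', 'sun'] (min_width=9, slack=5)
Line 3: ['water', 'memory'] (min_width=12, slack=2)
Line 4: ['universe'] (min_width=8, slack=6)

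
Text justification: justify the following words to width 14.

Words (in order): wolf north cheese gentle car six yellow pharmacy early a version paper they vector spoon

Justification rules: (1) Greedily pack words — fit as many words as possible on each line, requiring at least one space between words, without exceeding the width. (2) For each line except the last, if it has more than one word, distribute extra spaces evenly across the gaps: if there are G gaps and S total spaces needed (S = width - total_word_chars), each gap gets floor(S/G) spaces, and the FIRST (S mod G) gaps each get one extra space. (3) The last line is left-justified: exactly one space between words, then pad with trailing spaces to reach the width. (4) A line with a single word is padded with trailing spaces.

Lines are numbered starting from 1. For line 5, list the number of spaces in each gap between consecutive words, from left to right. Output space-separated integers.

Line 1: ['wolf', 'north'] (min_width=10, slack=4)
Line 2: ['cheese', 'gentle'] (min_width=13, slack=1)
Line 3: ['car', 'six', 'yellow'] (min_width=14, slack=0)
Line 4: ['pharmacy', 'early'] (min_width=14, slack=0)
Line 5: ['a', 'version'] (min_width=9, slack=5)
Line 6: ['paper', 'they'] (min_width=10, slack=4)
Line 7: ['vector', 'spoon'] (min_width=12, slack=2)

Answer: 6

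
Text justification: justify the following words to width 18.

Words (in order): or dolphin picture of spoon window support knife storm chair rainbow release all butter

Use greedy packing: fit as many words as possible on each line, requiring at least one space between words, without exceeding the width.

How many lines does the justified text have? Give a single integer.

Answer: 6

Derivation:
Line 1: ['or', 'dolphin', 'picture'] (min_width=18, slack=0)
Line 2: ['of', 'spoon', 'window'] (min_width=15, slack=3)
Line 3: ['support', 'knife'] (min_width=13, slack=5)
Line 4: ['storm', 'chair'] (min_width=11, slack=7)
Line 5: ['rainbow', 'release'] (min_width=15, slack=3)
Line 6: ['all', 'butter'] (min_width=10, slack=8)
Total lines: 6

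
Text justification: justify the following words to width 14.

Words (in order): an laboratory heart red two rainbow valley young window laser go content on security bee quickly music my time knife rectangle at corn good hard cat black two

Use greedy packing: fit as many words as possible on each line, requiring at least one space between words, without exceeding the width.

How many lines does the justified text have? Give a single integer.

Line 1: ['an', 'laboratory'] (min_width=13, slack=1)
Line 2: ['heart', 'red', 'two'] (min_width=13, slack=1)
Line 3: ['rainbow', 'valley'] (min_width=14, slack=0)
Line 4: ['young', 'window'] (min_width=12, slack=2)
Line 5: ['laser', 'go'] (min_width=8, slack=6)
Line 6: ['content', 'on'] (min_width=10, slack=4)
Line 7: ['security', 'bee'] (min_width=12, slack=2)
Line 8: ['quickly', 'music'] (min_width=13, slack=1)
Line 9: ['my', 'time', 'knife'] (min_width=13, slack=1)
Line 10: ['rectangle', 'at'] (min_width=12, slack=2)
Line 11: ['corn', 'good', 'hard'] (min_width=14, slack=0)
Line 12: ['cat', 'black', 'two'] (min_width=13, slack=1)
Total lines: 12

Answer: 12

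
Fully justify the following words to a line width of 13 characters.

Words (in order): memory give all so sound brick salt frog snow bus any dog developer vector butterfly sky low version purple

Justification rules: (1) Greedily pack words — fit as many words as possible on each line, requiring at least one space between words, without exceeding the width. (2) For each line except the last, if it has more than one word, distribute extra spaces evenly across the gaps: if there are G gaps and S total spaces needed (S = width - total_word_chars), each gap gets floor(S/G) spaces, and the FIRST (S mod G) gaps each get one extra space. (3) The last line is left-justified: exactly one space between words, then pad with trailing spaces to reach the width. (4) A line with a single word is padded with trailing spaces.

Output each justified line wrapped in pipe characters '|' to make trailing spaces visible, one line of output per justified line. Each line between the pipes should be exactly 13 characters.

Line 1: ['memory', 'give'] (min_width=11, slack=2)
Line 2: ['all', 'so', 'sound'] (min_width=12, slack=1)
Line 3: ['brick', 'salt'] (min_width=10, slack=3)
Line 4: ['frog', 'snow', 'bus'] (min_width=13, slack=0)
Line 5: ['any', 'dog'] (min_width=7, slack=6)
Line 6: ['developer'] (min_width=9, slack=4)
Line 7: ['vector'] (min_width=6, slack=7)
Line 8: ['butterfly', 'sky'] (min_width=13, slack=0)
Line 9: ['low', 'version'] (min_width=11, slack=2)
Line 10: ['purple'] (min_width=6, slack=7)

Answer: |memory   give|
|all  so sound|
|brick    salt|
|frog snow bus|
|any       dog|
|developer    |
|vector       |
|butterfly sky|
|low   version|
|purple       |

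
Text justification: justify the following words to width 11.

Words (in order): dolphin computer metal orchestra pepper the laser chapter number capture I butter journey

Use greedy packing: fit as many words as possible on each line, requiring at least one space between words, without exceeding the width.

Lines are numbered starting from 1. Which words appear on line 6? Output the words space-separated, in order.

Answer: laser

Derivation:
Line 1: ['dolphin'] (min_width=7, slack=4)
Line 2: ['computer'] (min_width=8, slack=3)
Line 3: ['metal'] (min_width=5, slack=6)
Line 4: ['orchestra'] (min_width=9, slack=2)
Line 5: ['pepper', 'the'] (min_width=10, slack=1)
Line 6: ['laser'] (min_width=5, slack=6)
Line 7: ['chapter'] (min_width=7, slack=4)
Line 8: ['number'] (min_width=6, slack=5)
Line 9: ['capture', 'I'] (min_width=9, slack=2)
Line 10: ['butter'] (min_width=6, slack=5)
Line 11: ['journey'] (min_width=7, slack=4)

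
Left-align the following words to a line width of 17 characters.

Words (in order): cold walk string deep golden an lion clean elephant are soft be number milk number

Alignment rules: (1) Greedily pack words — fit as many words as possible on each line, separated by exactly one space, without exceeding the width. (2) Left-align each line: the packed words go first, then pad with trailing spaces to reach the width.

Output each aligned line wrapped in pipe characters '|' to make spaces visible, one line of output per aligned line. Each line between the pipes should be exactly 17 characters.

Line 1: ['cold', 'walk', 'string'] (min_width=16, slack=1)
Line 2: ['deep', 'golden', 'an'] (min_width=14, slack=3)
Line 3: ['lion', 'clean'] (min_width=10, slack=7)
Line 4: ['elephant', 'are', 'soft'] (min_width=17, slack=0)
Line 5: ['be', 'number', 'milk'] (min_width=14, slack=3)
Line 6: ['number'] (min_width=6, slack=11)

Answer: |cold walk string |
|deep golden an   |
|lion clean       |
|elephant are soft|
|be number milk   |
|number           |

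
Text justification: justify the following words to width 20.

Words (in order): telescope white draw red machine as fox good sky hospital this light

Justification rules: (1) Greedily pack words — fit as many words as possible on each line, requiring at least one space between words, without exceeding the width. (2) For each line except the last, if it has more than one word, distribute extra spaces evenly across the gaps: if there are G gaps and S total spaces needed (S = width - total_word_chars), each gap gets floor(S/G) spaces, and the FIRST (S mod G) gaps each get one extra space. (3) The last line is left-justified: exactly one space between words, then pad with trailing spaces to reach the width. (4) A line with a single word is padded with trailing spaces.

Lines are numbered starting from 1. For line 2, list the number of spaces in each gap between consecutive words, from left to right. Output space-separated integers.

Answer: 2 2 1

Derivation:
Line 1: ['telescope', 'white', 'draw'] (min_width=20, slack=0)
Line 2: ['red', 'machine', 'as', 'fox'] (min_width=18, slack=2)
Line 3: ['good', 'sky', 'hospital'] (min_width=17, slack=3)
Line 4: ['this', 'light'] (min_width=10, slack=10)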